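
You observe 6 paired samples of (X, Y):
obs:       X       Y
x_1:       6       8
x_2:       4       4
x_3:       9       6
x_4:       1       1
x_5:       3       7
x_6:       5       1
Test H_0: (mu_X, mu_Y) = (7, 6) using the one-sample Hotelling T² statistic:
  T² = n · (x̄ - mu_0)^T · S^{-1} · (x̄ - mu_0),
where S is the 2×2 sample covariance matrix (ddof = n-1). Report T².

Step 1 — sample mean vector:
  mean(X) = (6 + 4 + 9 + 1 + 3 + 5) / 6 = 28/6 = 4.6667
  mean(Y) = (8 + 4 + 6 + 1 + 7 + 1) / 6 = 27/6 = 4.5
  x̄ = (4.6667, 4.5),  deviation x̄ - mu_0 = (4.6667, 4.5) - (7, 6) = (-2.3333, -1.5).

Step 2 — sample covariance matrix, S[i,j] = (1/(n-1)) · Σ_k (x_{k,i} - mean_i) · (x_{k,j} - mean_j), divisor n-1 = 5:
  S[X,X] = ((1.3333)·(1.3333) + (-0.6667)·(-0.6667) + (4.3333)·(4.3333) + (-3.6667)·(-3.6667) + (-1.6667)·(-1.6667) + (0.3333)·(0.3333)) / 5 = 37.3333/5 = 7.4667
  S[X,Y] = ((1.3333)·(3.5) + (-0.6667)·(-0.5) + (4.3333)·(1.5) + (-3.6667)·(-3.5) + (-1.6667)·(2.5) + (0.3333)·(-3.5)) / 5 = 19/5 = 3.8
  S[Y,Y] = ((3.5)·(3.5) + (-0.5)·(-0.5) + (1.5)·(1.5) + (-3.5)·(-3.5) + (2.5)·(2.5) + (-3.5)·(-3.5)) / 5 = 45.5/5 = 9.1
  S = [[7.4667, 3.8],
 [3.8, 9.1]].

Step 3 — invert S. det(S) = 7.4667·9.1 - (3.8)² = 53.5067.
  S^{-1} = (1/det) · [[d, -b], [-b, a]] = [[0.1701, -0.071],
 [-0.071, 0.1395]].

Step 4 — quadratic form (x̄ - mu_0)^T · S^{-1} · (x̄ - mu_0):
  S^{-1} · (x̄ - mu_0) = (-0.2903, -0.0436),
  (x̄ - mu_0)^T · [...] = (-2.3333)·(-0.2903) + (-1.5)·(-0.0436) = 0.7428.

Step 5 — scale by n: T² = 6 · 0.7428 = 4.4568.

T² ≈ 4.4568


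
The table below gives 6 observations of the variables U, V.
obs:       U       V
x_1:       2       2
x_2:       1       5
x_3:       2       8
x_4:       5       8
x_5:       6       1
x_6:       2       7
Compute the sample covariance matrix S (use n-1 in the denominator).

Step 1 — column means:
  mean(U) = (2 + 1 + 2 + 5 + 6 + 2) / 6 = 18/6 = 3
  mean(V) = (2 + 5 + 8 + 8 + 1 + 7) / 6 = 31/6 = 5.1667

Step 2 — sample covariance S[i,j] = (1/(n-1)) · Σ_k (x_{k,i} - mean_i) · (x_{k,j} - mean_j), with n-1 = 5.
  S[U,U] = ((-1)·(-1) + (-2)·(-2) + (-1)·(-1) + (2)·(2) + (3)·(3) + (-1)·(-1)) / 5 = 20/5 = 4
  S[U,V] = ((-1)·(-3.1667) + (-2)·(-0.1667) + (-1)·(2.8333) + (2)·(2.8333) + (3)·(-4.1667) + (-1)·(1.8333)) / 5 = -8/5 = -1.6
  S[V,V] = ((-3.1667)·(-3.1667) + (-0.1667)·(-0.1667) + (2.8333)·(2.8333) + (2.8333)·(2.8333) + (-4.1667)·(-4.1667) + (1.8333)·(1.8333)) / 5 = 46.8333/5 = 9.3667

S is symmetric (S[j,i] = S[i,j]). Assembling:

S = [[4, -1.6],
 [-1.6, 9.3667]]


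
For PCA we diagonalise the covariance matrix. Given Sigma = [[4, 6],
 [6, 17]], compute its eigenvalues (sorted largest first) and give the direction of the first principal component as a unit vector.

Step 1 — characteristic polynomial of 2×2 Sigma:
  det(Sigma - λI) = λ² - trace · λ + det = 0.
  trace = 4 + 17 = 21, det = 4·17 - (6)² = 32.
Step 2 — discriminant:
  Δ = trace² - 4·det = 441 - 128 = 313.
Step 3 — eigenvalues:
  λ = (trace ± √Δ)/2 = (21 ± 17.6918)/2,
  λ_1 = 19.3459,  λ_2 = 1.6541.

Step 4 — unit eigenvector for λ_1: solve (Sigma - λ_1 I)v = 0. First row:
  (4 - 19.3459)·v_x + (6)·v_y = 0, i.e. (-15.3459)·v_x + (6)·v_y = 0,
  so v ∝ (b, λ_1 - a) = (6, 15.3459) = u.
  ||u|| = √((6)² + (15.3459)²) = √(271.4967) ≈ 16.4772,
  v_1 = u/||u|| ≈ (0.3641, 0.9313) (||v_1|| = 1).

λ_1 = 19.3459,  λ_2 = 1.6541;  v_1 ≈ (0.3641, 0.9313)


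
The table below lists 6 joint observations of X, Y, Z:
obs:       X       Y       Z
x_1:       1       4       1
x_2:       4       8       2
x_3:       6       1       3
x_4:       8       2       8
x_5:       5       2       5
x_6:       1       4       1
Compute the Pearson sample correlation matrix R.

Step 1 — column means:
  mean(X) = (1 + 4 + 6 + 8 + 5 + 1) / 6 = 25/6 = 4.1667
  mean(Y) = (4 + 8 + 1 + 2 + 2 + 4) / 6 = 21/6 = 3.5
  mean(Z) = (1 + 2 + 3 + 8 + 5 + 1) / 6 = 20/6 = 3.3333

Step 2 — sample variances and covariances s[i,j] = (1/(n-1)) · Σ_k (x_{k,i} - mean_i) · (x_{k,j} - mean_j), with n-1 = 5:
  s[X,X] = ((-3.1667)·(-3.1667) + (-0.1667)·(-0.1667) + (1.8333)·(1.8333) + (3.8333)·(3.8333) + (0.8333)·(0.8333) + (-3.1667)·(-3.1667)) / 5 = 38.8333/5 = 7.7667
  s[X,Y] = ((-3.1667)·(0.5) + (-0.1667)·(4.5) + (1.8333)·(-2.5) + (3.8333)·(-1.5) + (0.8333)·(-1.5) + (-3.1667)·(0.5)) / 5 = -15.5/5 = -3.1
  s[X,Z] = ((-3.1667)·(-2.3333) + (-0.1667)·(-1.3333) + (1.8333)·(-0.3333) + (3.8333)·(4.6667) + (0.8333)·(1.6667) + (-3.1667)·(-2.3333)) / 5 = 33.6667/5 = 6.7333
  s[Y,Y] = ((0.5)·(0.5) + (4.5)·(4.5) + (-2.5)·(-2.5) + (-1.5)·(-1.5) + (-1.5)·(-1.5) + (0.5)·(0.5)) / 5 = 31.5/5 = 6.3
  s[Y,Z] = ((0.5)·(-2.3333) + (4.5)·(-1.3333) + (-2.5)·(-0.3333) + (-1.5)·(4.6667) + (-1.5)·(1.6667) + (0.5)·(-2.3333)) / 5 = -17/5 = -3.4
  s[Z,Z] = ((-2.3333)·(-2.3333) + (-1.3333)·(-1.3333) + (-0.3333)·(-0.3333) + (4.6667)·(4.6667) + (1.6667)·(1.6667) + (-2.3333)·(-2.3333)) / 5 = 37.3333/5 = 7.4667
  Sample standard deviations s_i = √(s[i,i]):
  s(X) = √(7.7667) = 2.7869
  s(Y) = √(6.3) = 2.51
  s(Z) = √(7.4667) = 2.7325

Step 3 — r_{ij} = s_{ij} / (s_i · s_j):
  r[X,X] = 1 (diagonal).
  r[X,Y] = -3.1 / (2.7869 · 2.51) = -3.1 / 6.995 = -0.4432
  r[X,Z] = 6.7333 / (2.7869 · 2.7325) = 6.7333 / 7.6152 = 0.8842
  r[Y,Y] = 1 (diagonal).
  r[Y,Z] = -3.4 / (2.51 · 2.7325) = -3.4 / 6.8586 = -0.4957
  r[Z,Z] = 1 (diagonal).

R is symmetric with unit diagonal. Assembling:

R = [[1, -0.4432, 0.8842],
 [-0.4432, 1, -0.4957],
 [0.8842, -0.4957, 1]]


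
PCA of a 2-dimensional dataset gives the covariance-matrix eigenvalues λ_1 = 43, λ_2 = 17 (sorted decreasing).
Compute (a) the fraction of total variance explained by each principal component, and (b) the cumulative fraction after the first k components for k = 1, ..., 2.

Step 1 — total variance = trace(Sigma) = Σ λ_i = 43 + 17 = 60.

Step 2 — fraction explained by component i = λ_i / Σ λ:
  PC1: 43/60 = 0.7167
  PC2: 17/60 = 0.2833

Step 3 — cumulative fraction after k components = (λ_1 + ... + λ_k) / Σ λ:
  k = 1: 43/60 = 0.7167
  k = 2: (43 + 17)/60 = 60/60 = 1

Summary (fraction, with percent):

explained: PC1 0.7167 (71.67%), PC2 0.2833 (28.33%);  cumulative: 0.7167, 1


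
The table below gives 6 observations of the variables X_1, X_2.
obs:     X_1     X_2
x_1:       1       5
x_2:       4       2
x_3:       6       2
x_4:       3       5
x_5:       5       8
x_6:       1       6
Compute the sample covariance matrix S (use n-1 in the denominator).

Step 1 — column means:
  mean(X_1) = (1 + 4 + 6 + 3 + 5 + 1) / 6 = 20/6 = 3.3333
  mean(X_2) = (5 + 2 + 2 + 5 + 8 + 6) / 6 = 28/6 = 4.6667

Step 2 — sample covariance S[i,j] = (1/(n-1)) · Σ_k (x_{k,i} - mean_i) · (x_{k,j} - mean_j), with n-1 = 5.
  S[X_1,X_1] = ((-2.3333)·(-2.3333) + (0.6667)·(0.6667) + (2.6667)·(2.6667) + (-0.3333)·(-0.3333) + (1.6667)·(1.6667) + (-2.3333)·(-2.3333)) / 5 = 21.3333/5 = 4.2667
  S[X_1,X_2] = ((-2.3333)·(0.3333) + (0.6667)·(-2.6667) + (2.6667)·(-2.6667) + (-0.3333)·(0.3333) + (1.6667)·(3.3333) + (-2.3333)·(1.3333)) / 5 = -7.3333/5 = -1.4667
  S[X_2,X_2] = ((0.3333)·(0.3333) + (-2.6667)·(-2.6667) + (-2.6667)·(-2.6667) + (0.3333)·(0.3333) + (3.3333)·(3.3333) + (1.3333)·(1.3333)) / 5 = 27.3333/5 = 5.4667

S is symmetric (S[j,i] = S[i,j]). Assembling:

S = [[4.2667, -1.4667],
 [-1.4667, 5.4667]]


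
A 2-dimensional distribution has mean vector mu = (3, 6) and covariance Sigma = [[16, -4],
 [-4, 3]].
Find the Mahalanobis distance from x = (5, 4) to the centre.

Step 1 — centre the observation: (x - mu) = (2, -2).

Step 2 — invert Sigma. det(Sigma) = 16·3 - (-4)² = 32.
  Sigma^{-1} = (1/det) · [[d, -b], [-b, a]] = [[0.0938, 0.125],
 [0.125, 0.5]].

Step 3 — form the quadratic (x - mu)^T · Sigma^{-1} · (x - mu):
  Sigma^{-1} · (x - mu) = (-0.0625, -0.75).
  (x - mu)^T · [Sigma^{-1} · (x - mu)] = (2)·(-0.0625) + (-2)·(-0.75) = 1.375.

Step 4 — take square root: d = √(1.375) ≈ 1.1726.

d(x, mu) = √(1.375) ≈ 1.1726


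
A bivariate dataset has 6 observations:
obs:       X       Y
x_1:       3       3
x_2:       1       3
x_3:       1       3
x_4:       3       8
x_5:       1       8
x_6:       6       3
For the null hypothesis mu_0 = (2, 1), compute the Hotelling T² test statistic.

Step 1 — sample mean vector:
  mean(X) = (3 + 1 + 1 + 3 + 1 + 6) / 6 = 15/6 = 2.5
  mean(Y) = (3 + 3 + 3 + 8 + 8 + 3) / 6 = 28/6 = 4.6667
  x̄ = (2.5, 4.6667),  deviation x̄ - mu_0 = (2.5, 4.6667) - (2, 1) = (0.5, 3.6667).

Step 2 — sample covariance matrix, S[i,j] = (1/(n-1)) · Σ_k (x_{k,i} - mean_i) · (x_{k,j} - mean_j), divisor n-1 = 5:
  S[X,X] = ((0.5)·(0.5) + (-1.5)·(-1.5) + (-1.5)·(-1.5) + (0.5)·(0.5) + (-1.5)·(-1.5) + (3.5)·(3.5)) / 5 = 19.5/5 = 3.9
  S[X,Y] = ((0.5)·(-1.6667) + (-1.5)·(-1.6667) + (-1.5)·(-1.6667) + (0.5)·(3.3333) + (-1.5)·(3.3333) + (3.5)·(-1.6667)) / 5 = -5/5 = -1
  S[Y,Y] = ((-1.6667)·(-1.6667) + (-1.6667)·(-1.6667) + (-1.6667)·(-1.6667) + (3.3333)·(3.3333) + (3.3333)·(3.3333) + (-1.6667)·(-1.6667)) / 5 = 33.3333/5 = 6.6667
  S = [[3.9, -1],
 [-1, 6.6667]].

Step 3 — invert S. det(S) = 3.9·6.6667 - (-1)² = 25.
  S^{-1} = (1/det) · [[d, -b], [-b, a]] = [[0.2667, 0.04],
 [0.04, 0.156]].

Step 4 — quadratic form (x̄ - mu_0)^T · S^{-1} · (x̄ - mu_0):
  S^{-1} · (x̄ - mu_0) = (0.28, 0.592),
  (x̄ - mu_0)^T · [...] = (0.5)·(0.28) + (3.6667)·(0.592) = 2.3107.

Step 5 — scale by n: T² = 6 · 2.3107 = 13.864.

T² ≈ 13.864


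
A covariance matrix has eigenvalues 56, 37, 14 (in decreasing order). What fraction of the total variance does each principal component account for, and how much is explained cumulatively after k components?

Step 1 — total variance = trace(Sigma) = Σ λ_i = 56 + 37 + 14 = 107.

Step 2 — fraction explained by component i = λ_i / Σ λ:
  PC1: 56/107 = 0.5234
  PC2: 37/107 = 0.3458
  PC3: 14/107 = 0.1308

Step 3 — cumulative fraction after k components = (λ_1 + ... + λ_k) / Σ λ:
  k = 1: 56/107 = 0.5234
  k = 2: (56 + 37)/107 = 93/107 = 0.8692
  k = 3: (56 + 37 + 14)/107 = 107/107 = 1

Summary (fraction, with percent):

explained: PC1 0.5234 (52.34%), PC2 0.3458 (34.58%), PC3 0.1308 (13.08%);  cumulative: 0.5234, 0.8692, 1


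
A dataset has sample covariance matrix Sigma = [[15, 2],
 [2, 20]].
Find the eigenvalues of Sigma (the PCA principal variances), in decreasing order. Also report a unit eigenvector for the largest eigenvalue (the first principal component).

Step 1 — characteristic polynomial of 2×2 Sigma:
  det(Sigma - λI) = λ² - trace · λ + det = 0.
  trace = 15 + 20 = 35, det = 15·20 - (2)² = 296.
Step 2 — discriminant:
  Δ = trace² - 4·det = 1225 - 1184 = 41.
Step 3 — eigenvalues:
  λ = (trace ± √Δ)/2 = (35 ± 6.4031)/2,
  λ_1 = 20.7016,  λ_2 = 14.2984.

Step 4 — unit eigenvector for λ_1: solve (Sigma - λ_1 I)v = 0. First row:
  (15 - 20.7016)·v_x + (2)·v_y = 0, i.e. (-5.7016)·v_x + (2)·v_y = 0,
  so v ∝ (b, λ_1 - a) = (2, 5.7016) = u.
  ||u|| = √((2)² + (5.7016)²) = √(36.5078) ≈ 6.0422,
  v_1 = u/||u|| ≈ (0.331, 0.9436) (||v_1|| = 1).

λ_1 = 20.7016,  λ_2 = 14.2984;  v_1 ≈ (0.331, 0.9436)


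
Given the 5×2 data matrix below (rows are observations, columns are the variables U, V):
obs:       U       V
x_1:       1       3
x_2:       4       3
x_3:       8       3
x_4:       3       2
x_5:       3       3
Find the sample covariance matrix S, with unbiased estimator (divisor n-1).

Step 1 — column means:
  mean(U) = (1 + 4 + 8 + 3 + 3) / 5 = 19/5 = 3.8
  mean(V) = (3 + 3 + 3 + 2 + 3) / 5 = 14/5 = 2.8

Step 2 — sample covariance S[i,j] = (1/(n-1)) · Σ_k (x_{k,i} - mean_i) · (x_{k,j} - mean_j), with n-1 = 4.
  S[U,U] = ((-2.8)·(-2.8) + (0.2)·(0.2) + (4.2)·(4.2) + (-0.8)·(-0.8) + (-0.8)·(-0.8)) / 4 = 26.8/4 = 6.7
  S[U,V] = ((-2.8)·(0.2) + (0.2)·(0.2) + (4.2)·(0.2) + (-0.8)·(-0.8) + (-0.8)·(0.2)) / 4 = 0.8/4 = 0.2
  S[V,V] = ((0.2)·(0.2) + (0.2)·(0.2) + (0.2)·(0.2) + (-0.8)·(-0.8) + (0.2)·(0.2)) / 4 = 0.8/4 = 0.2

S is symmetric (S[j,i] = S[i,j]). Assembling:

S = [[6.7, 0.2],
 [0.2, 0.2]]


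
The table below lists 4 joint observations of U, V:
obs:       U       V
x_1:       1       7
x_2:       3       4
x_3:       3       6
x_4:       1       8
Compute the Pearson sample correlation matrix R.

Step 1 — column means:
  mean(U) = (1 + 3 + 3 + 1) / 4 = 8/4 = 2
  mean(V) = (7 + 4 + 6 + 8) / 4 = 25/4 = 6.25

Step 2 — sample variances and covariances s[i,j] = (1/(n-1)) · Σ_k (x_{k,i} - mean_i) · (x_{k,j} - mean_j), with n-1 = 3:
  s[U,U] = ((-1)·(-1) + (1)·(1) + (1)·(1) + (-1)·(-1)) / 3 = 4/3 = 1.3333
  s[U,V] = ((-1)·(0.75) + (1)·(-2.25) + (1)·(-0.25) + (-1)·(1.75)) / 3 = -5/3 = -1.6667
  s[V,V] = ((0.75)·(0.75) + (-2.25)·(-2.25) + (-0.25)·(-0.25) + (1.75)·(1.75)) / 3 = 8.75/3 = 2.9167
  Sample standard deviations s_i = √(s[i,i]):
  s(U) = √(1.3333) = 1.1547
  s(V) = √(2.9167) = 1.7078

Step 3 — r_{ij} = s_{ij} / (s_i · s_j):
  r[U,U] = 1 (diagonal).
  r[U,V] = -1.6667 / (1.1547 · 1.7078) = -1.6667 / 1.972 = -0.8452
  r[V,V] = 1 (diagonal).

R is symmetric with unit diagonal. Assembling:

R = [[1, -0.8452],
 [-0.8452, 1]]


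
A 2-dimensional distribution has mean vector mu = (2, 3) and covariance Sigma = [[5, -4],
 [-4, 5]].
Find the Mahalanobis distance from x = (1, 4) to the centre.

Step 1 — centre the observation: (x - mu) = (-1, 1).

Step 2 — invert Sigma. det(Sigma) = 5·5 - (-4)² = 9.
  Sigma^{-1} = (1/det) · [[d, -b], [-b, a]] = [[0.5556, 0.4444],
 [0.4444, 0.5556]].

Step 3 — form the quadratic (x - mu)^T · Sigma^{-1} · (x - mu):
  Sigma^{-1} · (x - mu) = (-0.1111, 0.1111).
  (x - mu)^T · [Sigma^{-1} · (x - mu)] = (-1)·(-0.1111) + (1)·(0.1111) = 0.2222.

Step 4 — take square root: d = √(0.2222) ≈ 0.4714.

d(x, mu) = √(0.2222) ≈ 0.4714


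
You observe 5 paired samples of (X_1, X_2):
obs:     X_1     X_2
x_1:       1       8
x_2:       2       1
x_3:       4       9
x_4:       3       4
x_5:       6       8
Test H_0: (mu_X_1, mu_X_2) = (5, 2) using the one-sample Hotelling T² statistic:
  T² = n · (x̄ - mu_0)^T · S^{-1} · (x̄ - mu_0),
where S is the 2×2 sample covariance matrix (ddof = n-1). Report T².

Step 1 — sample mean vector:
  mean(X_1) = (1 + 2 + 4 + 3 + 6) / 5 = 16/5 = 3.2
  mean(X_2) = (8 + 1 + 9 + 4 + 8) / 5 = 30/5 = 6
  x̄ = (3.2, 6),  deviation x̄ - mu_0 = (3.2, 6) - (5, 2) = (-1.8, 4).

Step 2 — sample covariance matrix, S[i,j] = (1/(n-1)) · Σ_k (x_{k,i} - mean_i) · (x_{k,j} - mean_j), divisor n-1 = 4:
  S[X_1,X_1] = ((-2.2)·(-2.2) + (-1.2)·(-1.2) + (0.8)·(0.8) + (-0.2)·(-0.2) + (2.8)·(2.8)) / 4 = 14.8/4 = 3.7
  S[X_1,X_2] = ((-2.2)·(2) + (-1.2)·(-5) + (0.8)·(3) + (-0.2)·(-2) + (2.8)·(2)) / 4 = 10/4 = 2.5
  S[X_2,X_2] = ((2)·(2) + (-5)·(-5) + (3)·(3) + (-2)·(-2) + (2)·(2)) / 4 = 46/4 = 11.5
  S = [[3.7, 2.5],
 [2.5, 11.5]].

Step 3 — invert S. det(S) = 3.7·11.5 - (2.5)² = 36.3.
  S^{-1} = (1/det) · [[d, -b], [-b, a]] = [[0.3168, -0.0689],
 [-0.0689, 0.1019]].

Step 4 — quadratic form (x̄ - mu_0)^T · S^{-1} · (x̄ - mu_0):
  S^{-1} · (x̄ - mu_0) = (-0.8457, 0.5317),
  (x̄ - mu_0)^T · [...] = (-1.8)·(-0.8457) + (4)·(0.5317) = 3.649.

Step 5 — scale by n: T² = 5 · 3.649 = 18.2452.

T² ≈ 18.2452


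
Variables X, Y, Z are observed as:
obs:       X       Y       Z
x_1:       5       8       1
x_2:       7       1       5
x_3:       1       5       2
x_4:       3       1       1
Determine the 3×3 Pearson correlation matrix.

Step 1 — column means:
  mean(X) = (5 + 7 + 1 + 3) / 4 = 16/4 = 4
  mean(Y) = (8 + 1 + 5 + 1) / 4 = 15/4 = 3.75
  mean(Z) = (1 + 5 + 2 + 1) / 4 = 9/4 = 2.25

Step 2 — sample variances and covariances s[i,j] = (1/(n-1)) · Σ_k (x_{k,i} - mean_i) · (x_{k,j} - mean_j), with n-1 = 3:
  s[X,X] = ((1)·(1) + (3)·(3) + (-3)·(-3) + (-1)·(-1)) / 3 = 20/3 = 6.6667
  s[X,Y] = ((1)·(4.25) + (3)·(-2.75) + (-3)·(1.25) + (-1)·(-2.75)) / 3 = -5/3 = -1.6667
  s[X,Z] = ((1)·(-1.25) + (3)·(2.75) + (-3)·(-0.25) + (-1)·(-1.25)) / 3 = 9/3 = 3
  s[Y,Y] = ((4.25)·(4.25) + (-2.75)·(-2.75) + (1.25)·(1.25) + (-2.75)·(-2.75)) / 3 = 34.75/3 = 11.5833
  s[Y,Z] = ((4.25)·(-1.25) + (-2.75)·(2.75) + (1.25)·(-0.25) + (-2.75)·(-1.25)) / 3 = -9.75/3 = -3.25
  s[Z,Z] = ((-1.25)·(-1.25) + (2.75)·(2.75) + (-0.25)·(-0.25) + (-1.25)·(-1.25)) / 3 = 10.75/3 = 3.5833
  Sample standard deviations s_i = √(s[i,i]):
  s(X) = √(6.6667) = 2.582
  s(Y) = √(11.5833) = 3.4034
  s(Z) = √(3.5833) = 1.893

Step 3 — r_{ij} = s_{ij} / (s_i · s_j):
  r[X,X] = 1 (diagonal).
  r[X,Y] = -1.6667 / (2.582 · 3.4034) = -1.6667 / 8.7876 = -0.1897
  r[X,Z] = 3 / (2.582 · 1.893) = 3 / 4.8876 = 0.6138
  r[Y,Y] = 1 (diagonal).
  r[Y,Z] = -3.25 / (3.4034 · 1.893) = -3.25 / 6.4426 = -0.5045
  r[Z,Z] = 1 (diagonal).

R is symmetric with unit diagonal. Assembling:

R = [[1, -0.1897, 0.6138],
 [-0.1897, 1, -0.5045],
 [0.6138, -0.5045, 1]]


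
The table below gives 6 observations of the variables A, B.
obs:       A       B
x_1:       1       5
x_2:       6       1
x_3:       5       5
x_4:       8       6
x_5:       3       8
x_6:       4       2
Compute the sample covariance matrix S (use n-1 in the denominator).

Step 1 — column means:
  mean(A) = (1 + 6 + 5 + 8 + 3 + 4) / 6 = 27/6 = 4.5
  mean(B) = (5 + 1 + 5 + 6 + 8 + 2) / 6 = 27/6 = 4.5

Step 2 — sample covariance S[i,j] = (1/(n-1)) · Σ_k (x_{k,i} - mean_i) · (x_{k,j} - mean_j), with n-1 = 5.
  S[A,A] = ((-3.5)·(-3.5) + (1.5)·(1.5) + (0.5)·(0.5) + (3.5)·(3.5) + (-1.5)·(-1.5) + (-0.5)·(-0.5)) / 5 = 29.5/5 = 5.9
  S[A,B] = ((-3.5)·(0.5) + (1.5)·(-3.5) + (0.5)·(0.5) + (3.5)·(1.5) + (-1.5)·(3.5) + (-0.5)·(-2.5)) / 5 = -5.5/5 = -1.1
  S[B,B] = ((0.5)·(0.5) + (-3.5)·(-3.5) + (0.5)·(0.5) + (1.5)·(1.5) + (3.5)·(3.5) + (-2.5)·(-2.5)) / 5 = 33.5/5 = 6.7

S is symmetric (S[j,i] = S[i,j]). Assembling:

S = [[5.9, -1.1],
 [-1.1, 6.7]]


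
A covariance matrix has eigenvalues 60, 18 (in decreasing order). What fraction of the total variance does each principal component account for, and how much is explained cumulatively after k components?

Step 1 — total variance = trace(Sigma) = Σ λ_i = 60 + 18 = 78.

Step 2 — fraction explained by component i = λ_i / Σ λ:
  PC1: 60/78 = 0.7692
  PC2: 18/78 = 0.2308

Step 3 — cumulative fraction after k components = (λ_1 + ... + λ_k) / Σ λ:
  k = 1: 60/78 = 0.7692
  k = 2: (60 + 18)/78 = 78/78 = 1

Summary (fraction, with percent):

explained: PC1 0.7692 (76.92%), PC2 0.2308 (23.08%);  cumulative: 0.7692, 1


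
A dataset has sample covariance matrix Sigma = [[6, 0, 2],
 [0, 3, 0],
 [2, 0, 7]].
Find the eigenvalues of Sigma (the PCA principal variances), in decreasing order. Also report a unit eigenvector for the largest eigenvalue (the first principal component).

Step 1 — characteristic polynomial p(λ) = det(λI - Sigma) = λ³ - tr·λ² + c_1·λ - det, where tr = trace, c_1 = sum of the principal 2×2 minors, det = det(Sigma):
  tr = 6 + 3 + 7 = 16,
  c_1 = (6·3 - (0)²) + (6·7 - (2)²) + (3·7 - (0)²) = 18 + 38 + 21 = 77,
  det = 6·(3·7 - (0)²) - (0)·((0)·7 - (0)·(2)) + (2)·((0)·(0) - 3·(2)) = 6·(21) - (0)·(0) + (2)·(-6) = 114.
  So p(λ) = λ³ - 16λ² + 77λ - 114.
Step 2 — look for an integer root (rational root theorem: any rational root is an integer divisor of 114). Testing λ = 3:
  p(3) = 27 - 144 + 231 - 114 = 0  ✓
  Dividing out (λ - 3): p(λ) = (λ - 3)(λ² - 13λ + 38).
Step 3 — remaining eigenvalues from the quadratic λ² - 13λ + 38 = 0:
  Δ = 13² - 4·38 = 169 - 152 = 17,  λ = (13 ± √17)/2 = (13 ± 4.1231)/2 ≈ 8.5616 or 4.4384.
  Sorted: λ_1 = 8.5616,  λ_2 = 4.4384,  λ_3 = 3  (check: sum = 16 = tr ✓).

Step 4 — unit eigenvector for λ_1 ≈ 8.5616: v spans the null space of (Sigma - λ_1 I), whose rows are
  r_1 = (-2.5616, 0, 2),  r_2 = (0, -5.5616, 0),  r_3 = (2, 0, -1.5616).
  v is orthogonal to every row, so take v ∝ r_1 × r_2 = ((0)·(0) - (2)·(-5.5616), (2)·(0) - (-2.5616)·(0), (-2.5616)·(-5.5616) - (0)·(0)) ≈ (11.1231, 0, 14.2462).
  Let u = (11.1231, 0, 14.2462).
  ||u|| = √((11.1231)² + (0)² + (14.2462)²) = √(326.678) ≈ 18.0742,  v_1 = u/||u|| ≈ (0.6154, 0, 0.7882) (||v_1|| = 1).

λ_1 = 8.5616,  λ_2 = 4.4384,  λ_3 = 3;  v_1 ≈ (0.6154, 0, 0.7882)


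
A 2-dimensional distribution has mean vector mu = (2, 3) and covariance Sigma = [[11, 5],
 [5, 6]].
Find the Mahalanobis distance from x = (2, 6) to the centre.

Step 1 — centre the observation: (x - mu) = (0, 3).

Step 2 — invert Sigma. det(Sigma) = 11·6 - (5)² = 41.
  Sigma^{-1} = (1/det) · [[d, -b], [-b, a]] = [[0.1463, -0.122],
 [-0.122, 0.2683]].

Step 3 — form the quadratic (x - mu)^T · Sigma^{-1} · (x - mu):
  Sigma^{-1} · (x - mu) = (-0.3659, 0.8049).
  (x - mu)^T · [Sigma^{-1} · (x - mu)] = (0)·(-0.3659) + (3)·(0.8049) = 2.4146.

Step 4 — take square root: d = √(2.4146) ≈ 1.5539.

d(x, mu) = √(2.4146) ≈ 1.5539


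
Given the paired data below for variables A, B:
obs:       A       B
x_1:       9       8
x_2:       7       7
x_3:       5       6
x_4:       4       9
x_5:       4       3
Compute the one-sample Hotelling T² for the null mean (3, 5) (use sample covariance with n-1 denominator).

Step 1 — sample mean vector:
  mean(A) = (9 + 7 + 5 + 4 + 4) / 5 = 29/5 = 5.8
  mean(B) = (8 + 7 + 6 + 9 + 3) / 5 = 33/5 = 6.6
  x̄ = (5.8, 6.6),  deviation x̄ - mu_0 = (5.8, 6.6) - (3, 5) = (2.8, 1.6).

Step 2 — sample covariance matrix, S[i,j] = (1/(n-1)) · Σ_k (x_{k,i} - mean_i) · (x_{k,j} - mean_j), divisor n-1 = 4:
  S[A,A] = ((3.2)·(3.2) + (1.2)·(1.2) + (-0.8)·(-0.8) + (-1.8)·(-1.8) + (-1.8)·(-1.8)) / 4 = 18.8/4 = 4.7
  S[A,B] = ((3.2)·(1.4) + (1.2)·(0.4) + (-0.8)·(-0.6) + (-1.8)·(2.4) + (-1.8)·(-3.6)) / 4 = 7.6/4 = 1.9
  S[B,B] = ((1.4)·(1.4) + (0.4)·(0.4) + (-0.6)·(-0.6) + (2.4)·(2.4) + (-3.6)·(-3.6)) / 4 = 21.2/4 = 5.3
  S = [[4.7, 1.9],
 [1.9, 5.3]].

Step 3 — invert S. det(S) = 4.7·5.3 - (1.9)² = 21.3.
  S^{-1} = (1/det) · [[d, -b], [-b, a]] = [[0.2488, -0.0892],
 [-0.0892, 0.2207]].

Step 4 — quadratic form (x̄ - mu_0)^T · S^{-1} · (x̄ - mu_0):
  S^{-1} · (x̄ - mu_0) = (0.554, 0.1033),
  (x̄ - mu_0)^T · [...] = (2.8)·(0.554) + (1.6)·(0.1033) = 1.7164.

Step 5 — scale by n: T² = 5 · 1.7164 = 8.5822.

T² ≈ 8.5822


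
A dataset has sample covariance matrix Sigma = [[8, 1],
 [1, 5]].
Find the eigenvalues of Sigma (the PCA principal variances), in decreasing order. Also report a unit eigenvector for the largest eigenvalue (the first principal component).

Step 1 — characteristic polynomial of 2×2 Sigma:
  det(Sigma - λI) = λ² - trace · λ + det = 0.
  trace = 8 + 5 = 13, det = 8·5 - (1)² = 39.
Step 2 — discriminant:
  Δ = trace² - 4·det = 169 - 156 = 13.
Step 3 — eigenvalues:
  λ = (trace ± √Δ)/2 = (13 ± 3.6056)/2,
  λ_1 = 8.3028,  λ_2 = 4.6972.

Step 4 — unit eigenvector for λ_1: solve (Sigma - λ_1 I)v = 0. First row:
  (8 - 8.3028)·v_x + (1)·v_y = 0, i.e. (-0.3028)·v_x + (1)·v_y = 0,
  so v ∝ (b, λ_1 - a) = (1, 0.3028) = u.
  ||u|| = √((1)² + (0.3028)²) = √(1.0917) ≈ 1.0448,
  v_1 = u/||u|| ≈ (0.9571, 0.2898) (||v_1|| = 1).

λ_1 = 8.3028,  λ_2 = 4.6972;  v_1 ≈ (0.9571, 0.2898)


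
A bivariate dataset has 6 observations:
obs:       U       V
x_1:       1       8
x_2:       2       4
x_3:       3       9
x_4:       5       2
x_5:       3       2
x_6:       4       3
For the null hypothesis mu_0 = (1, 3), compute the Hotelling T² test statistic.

Step 1 — sample mean vector:
  mean(U) = (1 + 2 + 3 + 5 + 3 + 4) / 6 = 18/6 = 3
  mean(V) = (8 + 4 + 9 + 2 + 2 + 3) / 6 = 28/6 = 4.6667
  x̄ = (3, 4.6667),  deviation x̄ - mu_0 = (3, 4.6667) - (1, 3) = (2, 1.6667).

Step 2 — sample covariance matrix, S[i,j] = (1/(n-1)) · Σ_k (x_{k,i} - mean_i) · (x_{k,j} - mean_j), divisor n-1 = 5:
  S[U,U] = ((-2)·(-2) + (-1)·(-1) + (0)·(0) + (2)·(2) + (0)·(0) + (1)·(1)) / 5 = 10/5 = 2
  S[U,V] = ((-2)·(3.3333) + (-1)·(-0.6667) + (0)·(4.3333) + (2)·(-2.6667) + (0)·(-2.6667) + (1)·(-1.6667)) / 5 = -13/5 = -2.6
  S[V,V] = ((3.3333)·(3.3333) + (-0.6667)·(-0.6667) + (4.3333)·(4.3333) + (-2.6667)·(-2.6667) + (-2.6667)·(-2.6667) + (-1.6667)·(-1.6667)) / 5 = 47.3333/5 = 9.4667
  S = [[2, -2.6],
 [-2.6, 9.4667]].

Step 3 — invert S. det(S) = 2·9.4667 - (-2.6)² = 12.1733.
  S^{-1} = (1/det) · [[d, -b], [-b, a]] = [[0.7777, 0.2136],
 [0.2136, 0.1643]].

Step 4 — quadratic form (x̄ - mu_0)^T · S^{-1} · (x̄ - mu_0):
  S^{-1} · (x̄ - mu_0) = (1.9113, 0.701),
  (x̄ - mu_0)^T · [...] = (2)·(1.9113) + (1.6667)·(0.701) = 4.9909.

Step 5 — scale by n: T² = 6 · 4.9909 = 29.9452.

T² ≈ 29.9452


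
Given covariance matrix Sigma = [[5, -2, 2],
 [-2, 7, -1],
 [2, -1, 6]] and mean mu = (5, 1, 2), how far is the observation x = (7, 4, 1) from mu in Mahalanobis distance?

Step 1 — centre the observation: (x - mu) = (2, 3, -1).

Step 2 — invert Sigma (cofactor / det for 3×3, or solve directly):
  Sigma^{-1} = [[0.2547, 0.0621, -0.0745],
 [0.0621, 0.1615, 0.0062],
 [-0.0745, 0.0062, 0.1925]].

Step 3 — form the quadratic (x - mu)^T · Sigma^{-1} · (x - mu):
  Sigma^{-1} · (x - mu) = (0.7702, 0.6025, -0.323).
  (x - mu)^T · [Sigma^{-1} · (x - mu)] = (2)·(0.7702) + (3)·(0.6025) + (-1)·(-0.323) = 3.6708.

Step 4 — take square root: d = √(3.6708) ≈ 1.9159.

d(x, mu) = √(3.6708) ≈ 1.9159


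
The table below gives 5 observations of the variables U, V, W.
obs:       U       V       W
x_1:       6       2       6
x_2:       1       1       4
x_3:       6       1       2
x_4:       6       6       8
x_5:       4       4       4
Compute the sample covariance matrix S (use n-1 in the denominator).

Step 1 — column means:
  mean(U) = (6 + 1 + 6 + 6 + 4) / 5 = 23/5 = 4.6
  mean(V) = (2 + 1 + 1 + 6 + 4) / 5 = 14/5 = 2.8
  mean(W) = (6 + 4 + 2 + 8 + 4) / 5 = 24/5 = 4.8

Step 2 — sample covariance S[i,j] = (1/(n-1)) · Σ_k (x_{k,i} - mean_i) · (x_{k,j} - mean_j), with n-1 = 4.
  S[U,U] = ((1.4)·(1.4) + (-3.6)·(-3.6) + (1.4)·(1.4) + (1.4)·(1.4) + (-0.6)·(-0.6)) / 4 = 19.2/4 = 4.8
  S[U,V] = ((1.4)·(-0.8) + (-3.6)·(-1.8) + (1.4)·(-1.8) + (1.4)·(3.2) + (-0.6)·(1.2)) / 4 = 6.6/4 = 1.65
  S[U,W] = ((1.4)·(1.2) + (-3.6)·(-0.8) + (1.4)·(-2.8) + (1.4)·(3.2) + (-0.6)·(-0.8)) / 4 = 5.6/4 = 1.4
  S[V,V] = ((-0.8)·(-0.8) + (-1.8)·(-1.8) + (-1.8)·(-1.8) + (3.2)·(3.2) + (1.2)·(1.2)) / 4 = 18.8/4 = 4.7
  S[V,W] = ((-0.8)·(1.2) + (-1.8)·(-0.8) + (-1.8)·(-2.8) + (3.2)·(3.2) + (1.2)·(-0.8)) / 4 = 14.8/4 = 3.7
  S[W,W] = ((1.2)·(1.2) + (-0.8)·(-0.8) + (-2.8)·(-2.8) + (3.2)·(3.2) + (-0.8)·(-0.8)) / 4 = 20.8/4 = 5.2

S is symmetric (S[j,i] = S[i,j]). Assembling:

S = [[4.8, 1.65, 1.4],
 [1.65, 4.7, 3.7],
 [1.4, 3.7, 5.2]]


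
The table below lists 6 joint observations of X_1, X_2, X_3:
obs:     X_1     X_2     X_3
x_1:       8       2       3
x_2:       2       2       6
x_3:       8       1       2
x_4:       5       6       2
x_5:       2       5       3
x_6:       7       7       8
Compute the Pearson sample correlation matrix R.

Step 1 — column means:
  mean(X_1) = (8 + 2 + 8 + 5 + 2 + 7) / 6 = 32/6 = 5.3333
  mean(X_2) = (2 + 2 + 1 + 6 + 5 + 7) / 6 = 23/6 = 3.8333
  mean(X_3) = (3 + 6 + 2 + 2 + 3 + 8) / 6 = 24/6 = 4

Step 2 — sample variances and covariances s[i,j] = (1/(n-1)) · Σ_k (x_{k,i} - mean_i) · (x_{k,j} - mean_j), with n-1 = 5:
  s[X_1,X_1] = ((2.6667)·(2.6667) + (-3.3333)·(-3.3333) + (2.6667)·(2.6667) + (-0.3333)·(-0.3333) + (-3.3333)·(-3.3333) + (1.6667)·(1.6667)) / 5 = 39.3333/5 = 7.8667
  s[X_1,X_2] = ((2.6667)·(-1.8333) + (-3.3333)·(-1.8333) + (2.6667)·(-2.8333) + (-0.3333)·(2.1667) + (-3.3333)·(1.1667) + (1.6667)·(3.1667)) / 5 = -5.6667/5 = -1.1333
  s[X_1,X_3] = ((2.6667)·(-1) + (-3.3333)·(2) + (2.6667)·(-2) + (-0.3333)·(-2) + (-3.3333)·(-1) + (1.6667)·(4)) / 5 = -4/5 = -0.8
  s[X_2,X_2] = ((-1.8333)·(-1.8333) + (-1.8333)·(-1.8333) + (-2.8333)·(-2.8333) + (2.1667)·(2.1667) + (1.1667)·(1.1667) + (3.1667)·(3.1667)) / 5 = 30.8333/5 = 6.1667
  s[X_2,X_3] = ((-1.8333)·(-1) + (-1.8333)·(2) + (-2.8333)·(-2) + (2.1667)·(-2) + (1.1667)·(-1) + (3.1667)·(4)) / 5 = 11/5 = 2.2
  s[X_3,X_3] = ((-1)·(-1) + (2)·(2) + (-2)·(-2) + (-2)·(-2) + (-1)·(-1) + (4)·(4)) / 5 = 30/5 = 6
  Sample standard deviations s_i = √(s[i,i]):
  s(X_1) = √(7.8667) = 2.8048
  s(X_2) = √(6.1667) = 2.4833
  s(X_3) = √(6) = 2.4495

Step 3 — r_{ij} = s_{ij} / (s_i · s_j):
  r[X_1,X_1] = 1 (diagonal).
  r[X_1,X_2] = -1.1333 / (2.8048 · 2.4833) = -1.1333 / 6.965 = -0.1627
  r[X_1,X_3] = -0.8 / (2.8048 · 2.4495) = -0.8 / 6.8702 = -0.1164
  r[X_2,X_2] = 1 (diagonal).
  r[X_2,X_3] = 2.2 / (2.4833 · 2.4495) = 2.2 / 6.0828 = 0.3617
  r[X_3,X_3] = 1 (diagonal).

R is symmetric with unit diagonal. Assembling:

R = [[1, -0.1627, -0.1164],
 [-0.1627, 1, 0.3617],
 [-0.1164, 0.3617, 1]]


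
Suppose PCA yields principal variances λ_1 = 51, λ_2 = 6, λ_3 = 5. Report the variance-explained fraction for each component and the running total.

Step 1 — total variance = trace(Sigma) = Σ λ_i = 51 + 6 + 5 = 62.

Step 2 — fraction explained by component i = λ_i / Σ λ:
  PC1: 51/62 = 0.8226
  PC2: 6/62 = 0.0968
  PC3: 5/62 = 0.0806

Step 3 — cumulative fraction after k components = (λ_1 + ... + λ_k) / Σ λ:
  k = 1: 51/62 = 0.8226
  k = 2: (51 + 6)/62 = 57/62 = 0.9194
  k = 3: (51 + 6 + 5)/62 = 62/62 = 1

Summary (fraction, with percent):

explained: PC1 0.8226 (82.26%), PC2 0.0968 (9.68%), PC3 0.0806 (8.06%);  cumulative: 0.8226, 0.9194, 1


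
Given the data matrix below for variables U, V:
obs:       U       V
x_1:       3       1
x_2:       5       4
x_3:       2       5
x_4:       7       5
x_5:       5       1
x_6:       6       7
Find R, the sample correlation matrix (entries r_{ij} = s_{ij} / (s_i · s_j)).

Step 1 — column means:
  mean(U) = (3 + 5 + 2 + 7 + 5 + 6) / 6 = 28/6 = 4.6667
  mean(V) = (1 + 4 + 5 + 5 + 1 + 7) / 6 = 23/6 = 3.8333

Step 2 — sample variances and covariances s[i,j] = (1/(n-1)) · Σ_k (x_{k,i} - mean_i) · (x_{k,j} - mean_j), with n-1 = 5:
  s[U,U] = ((-1.6667)·(-1.6667) + (0.3333)·(0.3333) + (-2.6667)·(-2.6667) + (2.3333)·(2.3333) + (0.3333)·(0.3333) + (1.3333)·(1.3333)) / 5 = 17.3333/5 = 3.4667
  s[U,V] = ((-1.6667)·(-2.8333) + (0.3333)·(0.1667) + (-2.6667)·(1.1667) + (2.3333)·(1.1667) + (0.3333)·(-2.8333) + (1.3333)·(3.1667)) / 5 = 7.6667/5 = 1.5333
  s[V,V] = ((-2.8333)·(-2.8333) + (0.1667)·(0.1667) + (1.1667)·(1.1667) + (1.1667)·(1.1667) + (-2.8333)·(-2.8333) + (3.1667)·(3.1667)) / 5 = 28.8333/5 = 5.7667
  Sample standard deviations s_i = √(s[i,i]):
  s(U) = √(3.4667) = 1.8619
  s(V) = √(5.7667) = 2.4014

Step 3 — r_{ij} = s_{ij} / (s_i · s_j):
  r[U,U] = 1 (diagonal).
  r[U,V] = 1.5333 / (1.8619 · 2.4014) = 1.5333 / 4.4711 = 0.3429
  r[V,V] = 1 (diagonal).

R is symmetric with unit diagonal. Assembling:

R = [[1, 0.3429],
 [0.3429, 1]]


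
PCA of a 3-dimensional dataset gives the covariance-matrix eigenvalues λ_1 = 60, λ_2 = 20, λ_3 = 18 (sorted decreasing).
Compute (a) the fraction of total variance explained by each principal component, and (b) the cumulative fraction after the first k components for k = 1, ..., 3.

Step 1 — total variance = trace(Sigma) = Σ λ_i = 60 + 20 + 18 = 98.

Step 2 — fraction explained by component i = λ_i / Σ λ:
  PC1: 60/98 = 0.6122
  PC2: 20/98 = 0.2041
  PC3: 18/98 = 0.1837

Step 3 — cumulative fraction after k components = (λ_1 + ... + λ_k) / Σ λ:
  k = 1: 60/98 = 0.6122
  k = 2: (60 + 20)/98 = 80/98 = 0.8163
  k = 3: (60 + 20 + 18)/98 = 98/98 = 1

Summary (fraction, with percent):

explained: PC1 0.6122 (61.22%), PC2 0.2041 (20.41%), PC3 0.1837 (18.37%);  cumulative: 0.6122, 0.8163, 1


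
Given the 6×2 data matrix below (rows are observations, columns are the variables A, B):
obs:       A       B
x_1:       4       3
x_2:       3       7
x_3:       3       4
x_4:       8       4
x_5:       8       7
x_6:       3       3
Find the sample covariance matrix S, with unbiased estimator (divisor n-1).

Step 1 — column means:
  mean(A) = (4 + 3 + 3 + 8 + 8 + 3) / 6 = 29/6 = 4.8333
  mean(B) = (3 + 7 + 4 + 4 + 7 + 3) / 6 = 28/6 = 4.6667

Step 2 — sample covariance S[i,j] = (1/(n-1)) · Σ_k (x_{k,i} - mean_i) · (x_{k,j} - mean_j), with n-1 = 5.
  S[A,A] = ((-0.8333)·(-0.8333) + (-1.8333)·(-1.8333) + (-1.8333)·(-1.8333) + (3.1667)·(3.1667) + (3.1667)·(3.1667) + (-1.8333)·(-1.8333)) / 5 = 30.8333/5 = 6.1667
  S[A,B] = ((-0.8333)·(-1.6667) + (-1.8333)·(2.3333) + (-1.8333)·(-0.6667) + (3.1667)·(-0.6667) + (3.1667)·(2.3333) + (-1.8333)·(-1.6667)) / 5 = 6.6667/5 = 1.3333
  S[B,B] = ((-1.6667)·(-1.6667) + (2.3333)·(2.3333) + (-0.6667)·(-0.6667) + (-0.6667)·(-0.6667) + (2.3333)·(2.3333) + (-1.6667)·(-1.6667)) / 5 = 17.3333/5 = 3.4667

S is symmetric (S[j,i] = S[i,j]). Assembling:

S = [[6.1667, 1.3333],
 [1.3333, 3.4667]]


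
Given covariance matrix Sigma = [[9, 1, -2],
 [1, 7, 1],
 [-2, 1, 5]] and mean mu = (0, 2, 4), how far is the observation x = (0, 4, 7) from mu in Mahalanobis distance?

Step 1 — centre the observation: (x - mu) = (0, 2, 3).

Step 2 — invert Sigma (cofactor / det for 3×3, or solve directly):
  Sigma^{-1} = [[0.1264, -0.026, 0.0558],
 [-0.026, 0.1524, -0.0409],
 [0.0558, -0.0409, 0.2305]].

Step 3 — form the quadratic (x - mu)^T · Sigma^{-1} · (x - mu):
  Sigma^{-1} · (x - mu) = (0.1152, 0.1822, 0.6097).
  (x - mu)^T · [Sigma^{-1} · (x - mu)] = (0)·(0.1152) + (2)·(0.1822) + (3)·(0.6097) = 2.1933.

Step 4 — take square root: d = √(2.1933) ≈ 1.481.

d(x, mu) = √(2.1933) ≈ 1.481


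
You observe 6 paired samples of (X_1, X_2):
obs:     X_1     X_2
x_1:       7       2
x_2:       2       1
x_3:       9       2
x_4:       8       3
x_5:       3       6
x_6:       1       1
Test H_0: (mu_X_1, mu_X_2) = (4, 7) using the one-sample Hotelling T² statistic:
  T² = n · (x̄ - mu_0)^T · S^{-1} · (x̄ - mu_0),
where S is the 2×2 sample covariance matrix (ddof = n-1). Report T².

Step 1 — sample mean vector:
  mean(X_1) = (7 + 2 + 9 + 8 + 3 + 1) / 6 = 30/6 = 5
  mean(X_2) = (2 + 1 + 2 + 3 + 6 + 1) / 6 = 15/6 = 2.5
  x̄ = (5, 2.5),  deviation x̄ - mu_0 = (5, 2.5) - (4, 7) = (1, -4.5).

Step 2 — sample covariance matrix, S[i,j] = (1/(n-1)) · Σ_k (x_{k,i} - mean_i) · (x_{k,j} - mean_j), divisor n-1 = 5:
  S[X_1,X_1] = ((2)·(2) + (-3)·(-3) + (4)·(4) + (3)·(3) + (-2)·(-2) + (-4)·(-4)) / 5 = 58/5 = 11.6
  S[X_1,X_2] = ((2)·(-0.5) + (-3)·(-1.5) + (4)·(-0.5) + (3)·(0.5) + (-2)·(3.5) + (-4)·(-1.5)) / 5 = 2/5 = 0.4
  S[X_2,X_2] = ((-0.5)·(-0.5) + (-1.5)·(-1.5) + (-0.5)·(-0.5) + (0.5)·(0.5) + (3.5)·(3.5) + (-1.5)·(-1.5)) / 5 = 17.5/5 = 3.5
  S = [[11.6, 0.4],
 [0.4, 3.5]].

Step 3 — invert S. det(S) = 11.6·3.5 - (0.4)² = 40.44.
  S^{-1} = (1/det) · [[d, -b], [-b, a]] = [[0.0865, -0.0099],
 [-0.0099, 0.2868]].

Step 4 — quadratic form (x̄ - mu_0)^T · S^{-1} · (x̄ - mu_0):
  S^{-1} · (x̄ - mu_0) = (0.1311, -1.3007),
  (x̄ - mu_0)^T · [...] = (1)·(0.1311) + (-4.5)·(-1.3007) = 5.9842.

Step 5 — scale by n: T² = 6 · 5.9842 = 35.905.

T² ≈ 35.905


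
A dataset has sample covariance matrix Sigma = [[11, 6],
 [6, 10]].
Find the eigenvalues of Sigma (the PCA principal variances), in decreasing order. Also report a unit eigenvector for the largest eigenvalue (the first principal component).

Step 1 — characteristic polynomial of 2×2 Sigma:
  det(Sigma - λI) = λ² - trace · λ + det = 0.
  trace = 11 + 10 = 21, det = 11·10 - (6)² = 74.
Step 2 — discriminant:
  Δ = trace² - 4·det = 441 - 296 = 145.
Step 3 — eigenvalues:
  λ = (trace ± √Δ)/2 = (21 ± 12.0416)/2,
  λ_1 = 16.5208,  λ_2 = 4.4792.

Step 4 — unit eigenvector for λ_1: solve (Sigma - λ_1 I)v = 0. First row:
  (11 - 16.5208)·v_x + (6)·v_y = 0, i.e. (-5.5208)·v_x + (6)·v_y = 0,
  so v ∝ (b, λ_1 - a) = (6, 5.5208) = u.
  ||u|| = √((6)² + (5.5208)²) = √(66.4792) ≈ 8.1535,
  v_1 = u/||u|| ≈ (0.7359, 0.6771) (||v_1|| = 1).

λ_1 = 16.5208,  λ_2 = 4.4792;  v_1 ≈ (0.7359, 0.6771)


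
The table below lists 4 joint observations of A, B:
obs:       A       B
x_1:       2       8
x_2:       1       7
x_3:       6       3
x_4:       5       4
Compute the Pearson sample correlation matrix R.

Step 1 — column means:
  mean(A) = (2 + 1 + 6 + 5) / 4 = 14/4 = 3.5
  mean(B) = (8 + 7 + 3 + 4) / 4 = 22/4 = 5.5

Step 2 — sample variances and covariances s[i,j] = (1/(n-1)) · Σ_k (x_{k,i} - mean_i) · (x_{k,j} - mean_j), with n-1 = 3:
  s[A,A] = ((-1.5)·(-1.5) + (-2.5)·(-2.5) + (2.5)·(2.5) + (1.5)·(1.5)) / 3 = 17/3 = 5.6667
  s[A,B] = ((-1.5)·(2.5) + (-2.5)·(1.5) + (2.5)·(-2.5) + (1.5)·(-1.5)) / 3 = -16/3 = -5.3333
  s[B,B] = ((2.5)·(2.5) + (1.5)·(1.5) + (-2.5)·(-2.5) + (-1.5)·(-1.5)) / 3 = 17/3 = 5.6667
  Sample standard deviations s_i = √(s[i,i]):
  s(A) = √(5.6667) = 2.3805
  s(B) = √(5.6667) = 2.3805

Step 3 — r_{ij} = s_{ij} / (s_i · s_j):
  r[A,A] = 1 (diagonal).
  r[A,B] = -5.3333 / (2.3805 · 2.3805) = -5.3333 / 5.6667 = -0.9412
  r[B,B] = 1 (diagonal).

R is symmetric with unit diagonal. Assembling:

R = [[1, -0.9412],
 [-0.9412, 1]]


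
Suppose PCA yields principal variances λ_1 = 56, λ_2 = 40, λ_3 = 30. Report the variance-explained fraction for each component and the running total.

Step 1 — total variance = trace(Sigma) = Σ λ_i = 56 + 40 + 30 = 126.

Step 2 — fraction explained by component i = λ_i / Σ λ:
  PC1: 56/126 = 0.4444
  PC2: 40/126 = 0.3175
  PC3: 30/126 = 0.2381

Step 3 — cumulative fraction after k components = (λ_1 + ... + λ_k) / Σ λ:
  k = 1: 56/126 = 0.4444
  k = 2: (56 + 40)/126 = 96/126 = 0.7619
  k = 3: (56 + 40 + 30)/126 = 126/126 = 1

Summary (fraction, with percent):

explained: PC1 0.4444 (44.44%), PC2 0.3175 (31.75%), PC3 0.2381 (23.81%);  cumulative: 0.4444, 0.7619, 1


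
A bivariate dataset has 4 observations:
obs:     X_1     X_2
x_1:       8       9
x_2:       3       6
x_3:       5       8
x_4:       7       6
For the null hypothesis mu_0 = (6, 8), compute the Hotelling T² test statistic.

Step 1 — sample mean vector:
  mean(X_1) = (8 + 3 + 5 + 7) / 4 = 23/4 = 5.75
  mean(X_2) = (9 + 6 + 8 + 6) / 4 = 29/4 = 7.25
  x̄ = (5.75, 7.25),  deviation x̄ - mu_0 = (5.75, 7.25) - (6, 8) = (-0.25, -0.75).

Step 2 — sample covariance matrix, S[i,j] = (1/(n-1)) · Σ_k (x_{k,i} - mean_i) · (x_{k,j} - mean_j), divisor n-1 = 3:
  S[X_1,X_1] = ((2.25)·(2.25) + (-2.75)·(-2.75) + (-0.75)·(-0.75) + (1.25)·(1.25)) / 3 = 14.75/3 = 4.9167
  S[X_1,X_2] = ((2.25)·(1.75) + (-2.75)·(-1.25) + (-0.75)·(0.75) + (1.25)·(-1.25)) / 3 = 5.25/3 = 1.75
  S[X_2,X_2] = ((1.75)·(1.75) + (-1.25)·(-1.25) + (0.75)·(0.75) + (-1.25)·(-1.25)) / 3 = 6.75/3 = 2.25
  S = [[4.9167, 1.75],
 [1.75, 2.25]].

Step 3 — invert S. det(S) = 4.9167·2.25 - (1.75)² = 8.
  S^{-1} = (1/det) · [[d, -b], [-b, a]] = [[0.2812, -0.2188],
 [-0.2188, 0.6146]].

Step 4 — quadratic form (x̄ - mu_0)^T · S^{-1} · (x̄ - mu_0):
  S^{-1} · (x̄ - mu_0) = (0.0938, -0.4062),
  (x̄ - mu_0)^T · [...] = (-0.25)·(0.0938) + (-0.75)·(-0.4062) = 0.2812.

Step 5 — scale by n: T² = 4 · 0.2812 = 1.125.

T² ≈ 1.125


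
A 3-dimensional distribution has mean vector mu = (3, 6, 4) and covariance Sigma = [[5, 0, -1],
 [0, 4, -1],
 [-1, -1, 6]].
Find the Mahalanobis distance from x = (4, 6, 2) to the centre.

Step 1 — centre the observation: (x - mu) = (1, 0, -2).

Step 2 — invert Sigma (cofactor / det for 3×3, or solve directly):
  Sigma^{-1} = [[0.2072, 0.009, 0.036],
 [0.009, 0.2613, 0.045],
 [0.036, 0.045, 0.1802]].

Step 3 — form the quadratic (x - mu)^T · Sigma^{-1} · (x - mu):
  Sigma^{-1} · (x - mu) = (0.1351, -0.0811, -0.3243).
  (x - mu)^T · [Sigma^{-1} · (x - mu)] = (1)·(0.1351) + (0)·(-0.0811) + (-2)·(-0.3243) = 0.7838.

Step 4 — take square root: d = √(0.7838) ≈ 0.8853.

d(x, mu) = √(0.7838) ≈ 0.8853


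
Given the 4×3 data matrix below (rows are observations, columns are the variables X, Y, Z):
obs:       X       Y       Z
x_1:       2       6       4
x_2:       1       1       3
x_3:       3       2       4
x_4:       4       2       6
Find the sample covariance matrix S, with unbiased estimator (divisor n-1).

Step 1 — column means:
  mean(X) = (2 + 1 + 3 + 4) / 4 = 10/4 = 2.5
  mean(Y) = (6 + 1 + 2 + 2) / 4 = 11/4 = 2.75
  mean(Z) = (4 + 3 + 4 + 6) / 4 = 17/4 = 4.25

Step 2 — sample covariance S[i,j] = (1/(n-1)) · Σ_k (x_{k,i} - mean_i) · (x_{k,j} - mean_j), with n-1 = 3.
  S[X,X] = ((-0.5)·(-0.5) + (-1.5)·(-1.5) + (0.5)·(0.5) + (1.5)·(1.5)) / 3 = 5/3 = 1.6667
  S[X,Y] = ((-0.5)·(3.25) + (-1.5)·(-1.75) + (0.5)·(-0.75) + (1.5)·(-0.75)) / 3 = -0.5/3 = -0.1667
  S[X,Z] = ((-0.5)·(-0.25) + (-1.5)·(-1.25) + (0.5)·(-0.25) + (1.5)·(1.75)) / 3 = 4.5/3 = 1.5
  S[Y,Y] = ((3.25)·(3.25) + (-1.75)·(-1.75) + (-0.75)·(-0.75) + (-0.75)·(-0.75)) / 3 = 14.75/3 = 4.9167
  S[Y,Z] = ((3.25)·(-0.25) + (-1.75)·(-1.25) + (-0.75)·(-0.25) + (-0.75)·(1.75)) / 3 = 0.25/3 = 0.0833
  S[Z,Z] = ((-0.25)·(-0.25) + (-1.25)·(-1.25) + (-0.25)·(-0.25) + (1.75)·(1.75)) / 3 = 4.75/3 = 1.5833

S is symmetric (S[j,i] = S[i,j]). Assembling:

S = [[1.6667, -0.1667, 1.5],
 [-0.1667, 4.9167, 0.0833],
 [1.5, 0.0833, 1.5833]]
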